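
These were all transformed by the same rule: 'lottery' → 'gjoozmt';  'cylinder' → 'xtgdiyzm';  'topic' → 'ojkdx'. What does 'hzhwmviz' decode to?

membrane

Every letter moves 21 places later in the alphabet, wrapping around z→a.
Reversing it on hzhwmviz: h−21=m, z−21=e, h−21=m, w−21=b, m−21=r, v−21=a, i−21=n, z−21=e.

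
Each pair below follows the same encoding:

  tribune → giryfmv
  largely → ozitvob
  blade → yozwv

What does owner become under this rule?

Each pair mirrors across the alphabet (t↔g, r↔i, i↔r): positions sum to 25. Each letter is replaced by its mirror in the alphabet: a↔z, b↔y, c↔x, and so on (the Atbash cipher).
On owner: o↔l, w↔d, n↔m, e↔v, r↔i.

ldmvi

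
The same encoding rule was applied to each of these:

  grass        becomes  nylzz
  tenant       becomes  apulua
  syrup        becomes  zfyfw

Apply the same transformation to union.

futzu

The shift depends on letter class: consonant g→n is +7, but vowel a→l is +11. Two shifts are in play — +11 for a/e/i/o/u, +7 for every other letter.
On union: u(vowel)+11=f, n(cons)+7=u, i(vowel)+11=t, o(vowel)+11=z, n(cons)+7=u.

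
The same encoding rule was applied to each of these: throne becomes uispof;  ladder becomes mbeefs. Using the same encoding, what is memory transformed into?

Compare letters: t→u is +1, h→i is +1, r→s is +1 — a constant shift. This is a Caesar cipher with shift 1.
For memory: m+1=n, e+1=f, m+1=n, o+1=p, r+1=s, y+1=z.

nfnpsz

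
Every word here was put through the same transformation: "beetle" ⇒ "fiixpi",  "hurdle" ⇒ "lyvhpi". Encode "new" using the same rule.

ria

Each letter is shifted forward by 4 in the alphabet (a Caesar shift of +4).
Applying it to new: n+4=r, e+4=i, w+4=a.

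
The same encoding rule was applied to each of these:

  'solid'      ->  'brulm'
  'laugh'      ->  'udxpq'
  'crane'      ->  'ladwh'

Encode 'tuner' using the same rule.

cxwha

Vowels shift forward by 3 and consonants shift forward by 9.
On tuner: t(cons)+9=c, u(vowel)+3=x, n(cons)+9=w, e(vowel)+3=h, r(cons)+9=a.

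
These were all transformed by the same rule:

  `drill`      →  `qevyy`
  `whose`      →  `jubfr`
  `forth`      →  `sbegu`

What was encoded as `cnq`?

Compare letters: d→q is +13, r→e is +13, i→v is +13 — a constant shift. This is a Caesar cipher with shift 13.
Decoding cnq: c−13=p, n−13=a, q−13=d.

pad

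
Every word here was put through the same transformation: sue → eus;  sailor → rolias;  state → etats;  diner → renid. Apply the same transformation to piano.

It's just the letters in reverse order.
Applying it to piano: reverse → onaip.

onaip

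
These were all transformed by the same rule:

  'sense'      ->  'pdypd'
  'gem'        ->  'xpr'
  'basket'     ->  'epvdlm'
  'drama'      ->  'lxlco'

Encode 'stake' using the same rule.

pvled

The output letters match the input read backwards, each shifted +11: sense reversed is esnes. The word is reversed, then every letter is shifted forward by 11.
Applying it to stake: reverse → ekats; then shift: e+11=p, k+11=v, a+11=l, t+11=e, s+11=d.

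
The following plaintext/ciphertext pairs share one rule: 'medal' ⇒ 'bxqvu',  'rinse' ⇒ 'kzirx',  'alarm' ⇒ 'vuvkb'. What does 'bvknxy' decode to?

market

m(12)→b(1) and e(4)→x(23) fit y≡7x+21 (mod 26); the inverse of 7 mod 26 is 15. This is an affine cipher: with a=0,…,z=25, each position x becomes (7x+21) mod 26.
Reversing it on bvknxy: b(1)→15·(1−21)≡12=m; v(21)→15·(21−21)≡0=a; k(10)→15·(10−21)≡17=r; n(13)→15·(13−21)≡10=k; x(23)→15·(23−21)≡4=e; y(24)→15·(24−21)≡19=t (all mod 26).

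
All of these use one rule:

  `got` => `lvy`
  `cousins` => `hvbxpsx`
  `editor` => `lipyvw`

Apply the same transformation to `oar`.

The shift depends on letter class: consonant g→l is +5, but vowel o→v is +7. Two shifts are in play — +7 for a/e/i/o/u, +5 for every other letter.
For oar: o(vowel)+7=v, a(vowel)+7=h, r(cons)+5=w.

vhw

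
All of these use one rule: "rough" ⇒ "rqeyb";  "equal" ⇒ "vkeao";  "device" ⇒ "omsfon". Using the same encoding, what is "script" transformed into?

dzsbmc

The output letters match the input read backwards, each shifted +10: rough reversed is hguor. Read the word backwards and shift each letter +10.
On script: reverse → tpircs; then shift: t+10=d, p+10=z, i+10=s, r+10=b, c+10=m, s+10=c.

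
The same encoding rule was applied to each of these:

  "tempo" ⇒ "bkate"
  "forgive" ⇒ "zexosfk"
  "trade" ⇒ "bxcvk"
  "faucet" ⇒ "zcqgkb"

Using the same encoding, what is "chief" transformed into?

gdskz

t(19)→b(1) and e(4)→k(10) fit y≡15x+2 (mod 26); the inverse of 15 mod 26 is 7. Treating letters as 0–25, the rule is x ↦ 15x + 2 (mod 26).
On chief: c(2)→15·2+2≡6=g; h(7)→15·7+2≡3=d; i(8)→15·8+2≡18=s; e(4)→15·4+2≡10=k; f(5)→15·5+2≡25=z (all mod 26).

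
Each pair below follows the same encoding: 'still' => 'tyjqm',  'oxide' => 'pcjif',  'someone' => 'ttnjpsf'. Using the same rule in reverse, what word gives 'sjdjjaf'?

Shifts by position in still: pos 0: s→t (+1), pos 1: t→y (+5), pos 2: i→j (+1), pos 3: l→q (+5) — repeating every 2. The shifts repeat in a cycle of length 2: positions 0,1,… shift by +1, +5, then the pattern repeats.
Reversing it on sjdjjaf: s−1=r, j−5=e, d−1=c, j−5=e, j−1=i, a−5=v, f−1=e.

receive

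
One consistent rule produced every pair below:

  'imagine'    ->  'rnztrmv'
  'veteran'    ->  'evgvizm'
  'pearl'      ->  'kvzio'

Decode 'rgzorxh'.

Each pair mirrors across the alphabet (i↔r, m↔n, a↔z): positions sum to 25. Each letter is replaced by its mirror in the alphabet: a↔z, b↔y, c↔x, and so on (the Atbash cipher).
Reversing it on rgzorxh: r↔i, g↔t, z↔a, o↔l, r↔i, x↔c, h↔s.

italics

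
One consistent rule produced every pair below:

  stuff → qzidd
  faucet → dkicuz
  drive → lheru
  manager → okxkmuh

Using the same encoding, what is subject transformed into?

qitnucz

s(18)→q(16) and t(19)→z(25) fit y≡9x+10 (mod 26); the inverse of 9 mod 26 is 3. Treating letters as 0–25, the rule is x ↦ 9x + 10 (mod 26).
For subject: s(18)→9·18+10≡16=q; u(20)→9·20+10≡8=i; b(1)→9·1+10≡19=t; j(9)→9·9+10≡13=n; e(4)→9·4+10≡20=u; c(2)→9·2+10≡2=c; t(19)→9·19+10≡25=z (all mod 26).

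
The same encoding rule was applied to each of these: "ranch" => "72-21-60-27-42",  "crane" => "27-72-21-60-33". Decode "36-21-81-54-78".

fault

r(#18)→72 and a(#1)→21: differences scale by 3, so n = 3·pos + 18. Each letter becomes 3×(its alphabet position, a=1..z=26) + 18.
Reversing it on 36-21-81-54-78: 36→(36−18)÷3=6=f, 21→(21−18)÷3=1=a, 81→(81−18)÷3=21=u, 54→(54−18)÷3=12=l, 78→(78−18)÷3=20=t.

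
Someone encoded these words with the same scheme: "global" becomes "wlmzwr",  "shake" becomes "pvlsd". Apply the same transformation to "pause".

pdfla

Read the word backwards and shift each letter +11.
Applying it to pause: reverse → esuap; then shift: e+11=p, s+11=d, u+11=f, a+11=l, p+11=a.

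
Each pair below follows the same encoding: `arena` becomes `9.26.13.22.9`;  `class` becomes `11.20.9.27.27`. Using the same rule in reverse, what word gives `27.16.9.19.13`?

shake

a is letter #1 and maps to 9: an offset of 8. The number is (letter's place in the alphabet, a=1) + 8.
Undoing it on 27.16.9.19.13: 27→(27−8)÷1=19=s, 16→(16−8)÷1=8=h, 9→(9−8)÷1=1=a, 19→(19−8)÷1=11=k, 13→(13−8)÷1=5=e.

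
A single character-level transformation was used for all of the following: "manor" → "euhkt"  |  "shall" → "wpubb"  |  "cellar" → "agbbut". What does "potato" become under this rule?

nkzuzk

m(12)→e(4) and a(0)→u(20) fit y≡3x+20 (mod 26); the inverse of 3 mod 26 is 9. Each letter's alphabet position (a=0..z=25) is mapped through 3·x+20 mod 26 — an affine cipher.
For potato: p(15)→3·15+20≡13=n; o(14)→3·14+20≡10=k; t(19)→3·19+20≡25=z; a(0)→3·0+20≡20=u; t(19)→3·19+20≡25=z; o(14)→3·14+20≡10=k (all mod 26).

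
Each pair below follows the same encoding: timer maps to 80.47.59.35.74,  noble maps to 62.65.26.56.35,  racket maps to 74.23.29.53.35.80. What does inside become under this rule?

47.62.77.47.32.35

t(#20)→80 and i(#9)→47: differences scale by 3, so n = 3·pos + 20. With a=1..z=26, the number is 3·pos + 20.
Applying it to inside: i=9→47, n=14→62, s=19→77, i=9→47, d=4→32, e=5→35.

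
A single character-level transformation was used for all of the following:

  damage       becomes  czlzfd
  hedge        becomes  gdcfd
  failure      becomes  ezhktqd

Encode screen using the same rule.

rbqddm

Compare letters: d→c is +25, a→z is +25, m→l is +25 — a constant shift. Every letter moves 25 places later in the alphabet, wrapping around z→a.
For screen: s+25=r, c+25=b, r+25=q, e+25=d, e+25=d, n+25=m.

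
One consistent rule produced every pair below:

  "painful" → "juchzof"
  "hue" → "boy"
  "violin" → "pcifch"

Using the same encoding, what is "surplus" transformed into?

Compare letters: p→j is +20, a→u is +20, i→c is +20 — a constant shift. It's a constant shift of +20 (ROT20).
Applying it to surplus: s+20=m, u+20=o, r+20=l, p+20=j, l+20=f, u+20=o, s+20=m.

moljfom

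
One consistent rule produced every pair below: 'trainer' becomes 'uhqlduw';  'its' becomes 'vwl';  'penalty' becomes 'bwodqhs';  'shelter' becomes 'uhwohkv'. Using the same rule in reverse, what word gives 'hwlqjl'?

ignite

The output letters match the input read backwards, each shifted +3: trainer reversed is reniart. Two steps: reverse the string, then apply a Caesar shift of +3.
Decoding hwlqjl: shift back: h−3=e, w−3=t, l−3=i, q−3=n, j−3=g, l−3=i → etingi; then reverse → ignite.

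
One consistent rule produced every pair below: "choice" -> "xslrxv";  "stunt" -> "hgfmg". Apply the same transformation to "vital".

ergzo

Letters are reflected about the middle of the alphabet (position → 25−position): Atbash.
On vital: v↔e, i↔r, t↔g, a↔z, l↔o.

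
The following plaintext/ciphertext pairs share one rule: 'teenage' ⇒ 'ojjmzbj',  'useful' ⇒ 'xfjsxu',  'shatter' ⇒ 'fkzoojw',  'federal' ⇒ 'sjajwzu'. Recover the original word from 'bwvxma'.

ground

t(19)→o(14) and e(4)→j(9) fit y≡9x+25 (mod 26); the inverse of 9 mod 26 is 3. Each letter's alphabet position (a=0..z=25) is mapped through 9·x+25 mod 26 — an affine cipher.
Undoing it on bwvxma: b(1)→3·(1−25)≡6=g; w(22)→3·(22−25)≡17=r; v(21)→3·(21−25)≡14=o; x(23)→3·(23−25)≡20=u; m(12)→3·(12−25)≡13=n; a(0)→3·(0−25)≡3=d (all mod 26).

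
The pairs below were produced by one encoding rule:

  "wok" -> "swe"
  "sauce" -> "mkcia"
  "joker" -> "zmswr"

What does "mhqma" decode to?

seize

The output letters match the input read backwards, each shifted +8: wok reversed is kow. Two steps: reverse the string, then apply a Caesar shift of +8.
Decoding mhqma: shift back: m−8=e, h−8=z, q−8=i, m−8=e, a−8=s → ezies; then reverse → seize.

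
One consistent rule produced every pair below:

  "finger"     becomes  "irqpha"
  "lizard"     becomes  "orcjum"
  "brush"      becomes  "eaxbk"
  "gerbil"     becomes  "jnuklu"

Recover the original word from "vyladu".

spiral

Shifts by position in finger: pos 0: f→i (+3), pos 1: i→r (+9), pos 2: n→q (+3), pos 3: g→p (+9) — repeating every 2. It's a Vigenère-style cipher with numeric key [3,9]: position i shifts by key[i mod 2].
Undoing it on vyladu: v−3=s, y−9=p, l−3=i, a−9=r, d−3=a, u−9=l.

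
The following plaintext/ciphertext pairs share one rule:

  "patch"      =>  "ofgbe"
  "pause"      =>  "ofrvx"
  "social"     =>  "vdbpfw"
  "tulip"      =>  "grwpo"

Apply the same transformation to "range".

p(15)→o(14) and a(0)→f(5) fit y≡11x+5 (mod 26); the inverse of 11 mod 26 is 19. Each letter's alphabet position (a=0..z=25) is mapped through 11·x+5 mod 26 — an affine cipher.
Applying it to range: r(17)→11·17+5≡10=k; a(0)→11·0+5≡5=f; n(13)→11·13+5≡18=s; g(6)→11·6+5≡19=t; e(4)→11·4+5≡23=x (all mod 26).

kfstx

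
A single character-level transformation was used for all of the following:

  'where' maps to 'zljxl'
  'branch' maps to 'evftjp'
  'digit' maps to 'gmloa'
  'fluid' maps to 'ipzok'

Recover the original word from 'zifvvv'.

In where: w→z is +3, h→l is +4, e→j is +5, r→x is +6 — the shift increases by 1 each position. Each letter shifts forward by (position + 3), i.e. 3, 4, 5, … — the shift grows by one for each successive letter.
Undoing it on zifvvv: z−3=w, i−4=e, f−5=a, v−6=p, v−7=o, v−8=n.

weapon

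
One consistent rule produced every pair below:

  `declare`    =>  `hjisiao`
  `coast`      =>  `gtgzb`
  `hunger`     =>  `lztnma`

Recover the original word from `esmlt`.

In declare: d→h is +4, e→j is +5, c→i is +6, l→s is +7 — the shift increases by 1 each position. Letter i (0-indexed) is shifted by i+4, so successive shifts are 4, 5, 6, ….
Undoing it on esmlt: e−4=a, s−5=n, m−6=g, l−7=e, t−8=l.

angel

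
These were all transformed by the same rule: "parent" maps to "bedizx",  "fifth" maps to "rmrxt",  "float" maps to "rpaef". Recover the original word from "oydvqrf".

Shifts by position in parent: pos 0: p→b (+12), pos 1: a→e (+4), pos 2: r→d (+12), pos 3: e→i (+4) — repeating every 2. The shifts repeat in a cycle of length 2: positions 0,1,… shift by +12, +4, then the pattern repeats.
Undoing it on oydvqrf: o−12=c, y−4=u, d−12=r, v−4=r, q−12=e, r−4=n, f−12=t.

current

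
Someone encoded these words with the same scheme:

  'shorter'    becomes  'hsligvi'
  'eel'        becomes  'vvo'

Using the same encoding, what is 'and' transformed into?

Each pair mirrors across the alphabet (s↔h, h↔s, o↔l): positions sum to 25. This is the alphabet-reversal cipher (Atbash): a becomes z, b becomes y, etc.
Applying it to and: a↔z, n↔m, d↔w.

zmw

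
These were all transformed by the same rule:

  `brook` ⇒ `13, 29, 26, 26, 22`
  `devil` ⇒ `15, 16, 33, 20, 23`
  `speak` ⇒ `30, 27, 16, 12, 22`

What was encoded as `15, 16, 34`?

The number is (letter's place in the alphabet, a=1) + 11.
Undoing it on 15, 16, 34: 15→(15−11)÷1=4=d, 16→(16−11)÷1=5=e, 34→(34−11)÷1=23=w.

dew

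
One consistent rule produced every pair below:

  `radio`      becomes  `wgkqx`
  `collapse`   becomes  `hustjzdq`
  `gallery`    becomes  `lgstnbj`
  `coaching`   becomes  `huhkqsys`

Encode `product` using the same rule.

In radio: r→w is +5, a→g is +6, d→k is +7, i→q is +8 — the shift increases by 1 each position. The shift increases by 1 at each position, starting from +5: 5, 6, 7, ….
Applying it to product: p+5=u, r+6=x, o+7=v, d+8=l, u+9=d, c+10=m, t+11=e.

uxvldme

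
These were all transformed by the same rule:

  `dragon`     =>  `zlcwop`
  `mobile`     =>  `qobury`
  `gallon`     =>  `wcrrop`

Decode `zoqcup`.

domain

d(3)→z(25) and r(17)→l(11) fit y≡25x+2 (mod 26); the inverse of 25 mod 26 is 25. Each letter's alphabet position (a=0..z=25) is mapped through 25·x+2 mod 26 — an affine cipher.
Decoding zoqcup: z(25)→25·(25−2)≡3=d; o(14)→25·(14−2)≡14=o; q(16)→25·(16−2)≡12=m; c(2)→25·(2−2)≡0=a; u(20)→25·(20−2)≡8=i; p(15)→25·(15−2)≡13=n (all mod 26).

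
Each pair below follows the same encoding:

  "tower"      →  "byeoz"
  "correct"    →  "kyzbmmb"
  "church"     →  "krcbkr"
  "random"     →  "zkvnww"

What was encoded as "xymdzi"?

poetry

Shifts by position in tower: pos 0: t→b (+8), pos 1: o→y (+10), pos 2: w→e (+8), pos 3: e→o (+10) — repeating every 2. The shifts repeat in a cycle of length 2: positions 0,1,… shift by +8, +10, then the pattern repeats.
Decoding xymdzi: x−8=p, y−10=o, m−8=e, d−10=t, z−8=r, i−10=y.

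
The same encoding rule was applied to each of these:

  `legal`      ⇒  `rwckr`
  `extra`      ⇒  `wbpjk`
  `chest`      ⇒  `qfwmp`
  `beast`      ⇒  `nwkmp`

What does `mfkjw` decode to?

share

l(11)→r(17) and e(4)→w(22) fit y≡3x+10 (mod 26); the inverse of 3 mod 26 is 9. Treating letters as 0–25, the rule is x ↦ 3x + 10 (mod 26).
Reversing it on mfkjw: m(12)→9·(12−10)≡18=s; f(5)→9·(5−10)≡7=h; k(10)→9·(10−10)≡0=a; j(9)→9·(9−10)≡17=r; w(22)→9·(22−10)≡4=e (all mod 26).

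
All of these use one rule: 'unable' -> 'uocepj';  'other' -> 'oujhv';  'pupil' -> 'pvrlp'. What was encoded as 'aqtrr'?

In unable: u→u is +0, n→o is +1, a→c is +2, b→e is +3 — the shift increases by 1 each position. Each letter shifts forward by its position index (0, 1, 2, …) — the shift grows by one for each successive letter.
Reversing it on aqtrr: a−0=a, q−1=p, t−2=r, r−3=o, r−4=n.

apron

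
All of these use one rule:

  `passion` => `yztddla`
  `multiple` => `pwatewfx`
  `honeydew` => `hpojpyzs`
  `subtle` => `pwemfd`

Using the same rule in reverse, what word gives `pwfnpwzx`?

The output letters match the input read backwards, each shifted +11: passion reversed is noissap. The word is reversed, then every letter is shifted forward by 11.
Decoding pwfnpwzx: shift back: p−11=e, w−11=l, f−11=u, n−11=c, p−11=e, w−11=l, z−11=o, x−11=m → elucelom; then reverse → molecule.

molecule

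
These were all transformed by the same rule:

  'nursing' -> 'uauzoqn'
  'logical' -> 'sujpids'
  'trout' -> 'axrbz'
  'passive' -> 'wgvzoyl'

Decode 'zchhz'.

Shifts by position in nursing: pos 0: n→u (+7), pos 1: u→a (+6), pos 2: r→u (+3), pos 3: s→z (+7), pos 4: i→o (+6), pos 5: n→q (+3) — repeating every 3. It's a Vigenère-style cipher with numeric key [7,6,3]: position i shifts by key[i mod 3].
Reversing it on zchhz: z−7=s, c−6=w, h−3=e, h−7=a, z−6=t.

sweat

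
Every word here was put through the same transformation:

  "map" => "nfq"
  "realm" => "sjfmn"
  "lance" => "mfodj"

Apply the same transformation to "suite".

Vowels shift forward by 5 and consonants shift forward by 1.
For suite: s(cons)+1=t, u(vowel)+5=z, i(vowel)+5=n, t(cons)+1=u, e(vowel)+5=j.

tznuj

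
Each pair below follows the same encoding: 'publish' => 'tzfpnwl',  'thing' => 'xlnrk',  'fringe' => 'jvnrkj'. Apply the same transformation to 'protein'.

Two shifts are in play — +5 for a/e/i/o/u, +4 for every other letter.
On protein: p(cons)+4=t, r(cons)+4=v, o(vowel)+5=t, t(cons)+4=x, e(vowel)+5=j, i(vowel)+5=n, n(cons)+4=r.

tvtxjnr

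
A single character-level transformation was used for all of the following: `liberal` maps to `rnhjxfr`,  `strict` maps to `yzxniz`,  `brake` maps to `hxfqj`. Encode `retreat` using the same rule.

xjzxjfz

Vowels shift forward by 5 and consonants shift forward by 6.
For retreat: r(cons)+6=x, e(vowel)+5=j, t(cons)+6=z, r(cons)+6=x, e(vowel)+5=j, a(vowel)+5=f, t(cons)+6=z.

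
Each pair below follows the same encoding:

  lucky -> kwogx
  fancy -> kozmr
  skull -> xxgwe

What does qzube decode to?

Read the word backwards and shift each letter +12.
Undoing it on qzube: shift back: q−12=e, z−12=n, u−12=i, b−12=p, e−12=s → enips; then reverse → spine.

spine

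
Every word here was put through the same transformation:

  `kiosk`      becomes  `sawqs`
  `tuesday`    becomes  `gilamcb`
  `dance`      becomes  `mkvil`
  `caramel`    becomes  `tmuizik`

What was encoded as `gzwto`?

glory

The output letters match the input read backwards, each shifted +8: kiosk reversed is ksoik. The word is reversed, then every letter is shifted forward by 8.
Undoing it on gzwto: shift back: g−8=y, z−8=r, w−8=o, t−8=l, o−8=g → yrolg; then reverse → glory.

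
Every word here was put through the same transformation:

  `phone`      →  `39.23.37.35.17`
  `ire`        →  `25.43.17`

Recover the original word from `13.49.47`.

cut

p(#16)→39 and h(#8)→23: differences scale by 2, so n = 2·pos + 7. The formula is n = 2×(alphabet index, a=1) + 7.
Decoding 13.49.47: 13→(13−7)÷2=3=c, 49→(49−7)÷2=21=u, 47→(47−7)÷2=20=t.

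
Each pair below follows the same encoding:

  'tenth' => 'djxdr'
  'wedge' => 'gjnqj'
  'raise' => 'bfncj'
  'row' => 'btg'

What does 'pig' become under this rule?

The shift depends on letter class: consonant t→d is +10, but vowel e→j is +5. The rule splits by letter class: vowels +5, consonants +10.
Applying it to pig: p(cons)+10=z, i(vowel)+5=n, g(cons)+10=q.

znq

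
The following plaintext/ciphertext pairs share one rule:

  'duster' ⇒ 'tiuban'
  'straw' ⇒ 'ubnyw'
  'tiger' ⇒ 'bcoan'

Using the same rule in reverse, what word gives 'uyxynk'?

d(3)→t(19) and u(20)→i(8) fit y≡7x+24 (mod 26); the inverse of 7 mod 26 is 15. Treating letters as 0–25, the rule is x ↦ 7x + 24 (mod 26).
Decoding uyxynk: u(20)→15·(20−24)≡18=s; y(24)→15·(24−24)≡0=a; x(23)→15·(23−24)≡11=l; y(24)→15·(24−24)≡0=a; n(13)→15·(13−24)≡17=r; k(10)→15·(10−24)≡24=y (all mod 26).

salary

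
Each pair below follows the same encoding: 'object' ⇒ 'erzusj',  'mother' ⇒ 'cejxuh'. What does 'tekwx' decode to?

Compare letters: o→e is +16, b→r is +16, j→z is +16 — a constant shift. Each letter is shifted forward by 16 in the alphabet (a Caesar shift of +16).
Decoding tekwx: t−16=d, e−16=o, k−16=u, w−16=g, x−16=h.

dough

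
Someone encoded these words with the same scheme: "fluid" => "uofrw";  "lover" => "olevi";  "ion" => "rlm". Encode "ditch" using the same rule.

This is the alphabet-reversal cipher (Atbash): a becomes z, b becomes y, etc.
Applying it to ditch: d↔w, i↔r, t↔g, c↔x, h↔s.

wrgxs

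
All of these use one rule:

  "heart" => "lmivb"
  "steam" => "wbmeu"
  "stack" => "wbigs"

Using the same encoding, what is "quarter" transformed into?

Shifts by position in heart: pos 0: h→l (+4), pos 1: e→m (+8), pos 2: a→i (+8), pos 3: r→v (+4), pos 4: t→b (+8) — repeating every 3. A repeating key of period 3 is used — shifts +4, +8, +8 over and over.
For quarter: q+4=u, u+8=c, a+8=i, r+4=v, t+8=b, e+8=m, r+4=v.

ucivbmv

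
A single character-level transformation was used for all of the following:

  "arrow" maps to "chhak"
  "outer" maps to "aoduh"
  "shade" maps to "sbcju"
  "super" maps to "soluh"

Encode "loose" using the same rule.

a(0)→c(2) and r(17)→h(7) fit y≡11x+2 (mod 26); the inverse of 11 mod 26 is 19. Treating letters as 0–25, the rule is x ↦ 11x + 2 (mod 26).
For loose: l(11)→11·11+2≡19=t; o(14)→11·14+2≡0=a; o(14)→11·14+2≡0=a; s(18)→11·18+2≡18=s; e(4)→11·4+2≡20=u (all mod 26).

taasu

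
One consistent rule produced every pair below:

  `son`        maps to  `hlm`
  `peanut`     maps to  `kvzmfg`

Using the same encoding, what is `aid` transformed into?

Each pair mirrors across the alphabet (s↔h, o↔l, n↔m): positions sum to 25. Letters are reflected about the middle of the alphabet (position → 25−position): Atbash.
Applying it to aid: a↔z, i↔r, d↔w.

zrw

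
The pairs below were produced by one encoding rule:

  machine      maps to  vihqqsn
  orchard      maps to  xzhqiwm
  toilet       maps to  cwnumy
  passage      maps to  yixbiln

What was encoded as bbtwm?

Shifts by position in machine: pos 0: m→v (+9), pos 1: a→i (+8), pos 2: c→h (+5), pos 3: h→q (+9), pos 4: i→q (+8), pos 5: n→s (+5) — repeating every 3. A repeating key of period 3 is used — shifts +9, +8, +5 over and over.
Undoing it on bbtwm: b−9=s, b−8=t, t−5=o, w−9=n, m−8=e.

stone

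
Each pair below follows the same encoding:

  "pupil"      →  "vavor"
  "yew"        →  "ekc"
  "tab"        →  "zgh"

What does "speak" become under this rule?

Compare letters: p→v is +6, u→a is +6, p→v is +6 — a constant shift. Each letter is shifted forward by 6 in the alphabet (a Caesar shift of +6).
Applying it to speak: s+6=y, p+6=v, e+6=k, a+6=g, k+6=q.

yvkgq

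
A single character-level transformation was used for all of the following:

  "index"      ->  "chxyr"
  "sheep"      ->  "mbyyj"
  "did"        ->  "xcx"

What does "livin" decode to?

Compare letters: i→c is +20, n→h is +20, d→x is +20 — a constant shift. This is a Caesar cipher with shift 20.
Reversing it on livin: l−20=r, i−20=o, v−20=b, i−20=o, n−20=t.

robot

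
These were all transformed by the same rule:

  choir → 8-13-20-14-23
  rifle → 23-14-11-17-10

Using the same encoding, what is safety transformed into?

c is letter #3 and maps to 8: an offset of 5. Each letter is replaced by its alphabet position (a=1..z=26) + 5.
On safety: s=19→24, a=1→6, f=6→11, e=5→10, t=20→25, y=25→30.

24-6-11-10-25-30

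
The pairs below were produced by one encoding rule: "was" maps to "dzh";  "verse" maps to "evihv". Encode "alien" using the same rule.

zorvm

Letters are reflected about the middle of the alphabet (position → 25−position): Atbash.
On alien: a↔z, l↔o, i↔r, e↔v, n↔m.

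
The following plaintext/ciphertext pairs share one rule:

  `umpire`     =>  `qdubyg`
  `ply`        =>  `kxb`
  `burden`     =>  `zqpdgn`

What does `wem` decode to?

Read the word backwards and shift each letter +12.
Decoding wem: shift back: w−12=k, e−12=s, m−12=a → ksa; then reverse → ask.

ask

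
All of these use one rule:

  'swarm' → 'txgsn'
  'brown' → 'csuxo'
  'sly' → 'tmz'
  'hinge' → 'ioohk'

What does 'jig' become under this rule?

koh

The shift depends on letter class: consonant s→t is +1, but vowel a→g is +6. Vowels shift forward by 6 and consonants shift forward by 1.
For jig: j(cons)+1=k, i(vowel)+6=o, g(cons)+1=h.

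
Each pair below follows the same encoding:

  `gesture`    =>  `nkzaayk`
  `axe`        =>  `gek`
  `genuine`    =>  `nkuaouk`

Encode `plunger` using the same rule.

wsaunky

Vowels shift forward by 6 and consonants shift forward by 7.
For plunger: p(cons)+7=w, l(cons)+7=s, u(vowel)+6=a, n(cons)+7=u, g(cons)+7=n, e(vowel)+6=k, r(cons)+7=y.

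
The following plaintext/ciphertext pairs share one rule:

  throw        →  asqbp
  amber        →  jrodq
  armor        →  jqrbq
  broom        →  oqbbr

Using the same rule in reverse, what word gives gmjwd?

plane

t(19)→a(0) and h(7)→s(18) fit y≡5x+9 (mod 26); the inverse of 5 mod 26 is 21. This is an affine cipher: with a=0,…,z=25, each position x becomes (5x+9) mod 26.
Decoding gmjwd: g(6)→21·(6−9)≡15=p; m(12)→21·(12−9)≡11=l; j(9)→21·(9−9)≡0=a; w(22)→21·(22−9)≡13=n; d(3)→21·(3−9)≡4=e (all mod 26).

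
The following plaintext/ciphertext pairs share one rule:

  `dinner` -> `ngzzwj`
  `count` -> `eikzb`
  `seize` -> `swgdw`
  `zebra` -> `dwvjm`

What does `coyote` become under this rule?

Treating letters as 0–25, the rule is x ↦ 9x + 12 (mod 26).
For coyote: c(2)→9·2+12≡4=e; o(14)→9·14+12≡8=i; y(24)→9·24+12≡20=u; o(14)→9·14+12≡8=i; t(19)→9·19+12≡1=b; e(4)→9·4+12≡22=w (all mod 26).

eiuibw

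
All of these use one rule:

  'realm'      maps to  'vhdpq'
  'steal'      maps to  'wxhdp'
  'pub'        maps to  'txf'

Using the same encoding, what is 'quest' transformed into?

uxhwx

The rule splits by letter class: vowels +3, consonants +4.
On quest: q(cons)+4=u, u(vowel)+3=x, e(vowel)+3=h, s(cons)+4=w, t(cons)+4=x.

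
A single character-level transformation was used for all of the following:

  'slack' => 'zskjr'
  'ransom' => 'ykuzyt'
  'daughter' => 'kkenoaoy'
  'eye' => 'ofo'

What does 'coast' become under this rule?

The shift depends on letter class: consonant s→z is +7, but vowel a→k is +10. Two shifts are in play — +10 for a/e/i/o/u, +7 for every other letter.
For coast: c(cons)+7=j, o(vowel)+10=y, a(vowel)+10=k, s(cons)+7=z, t(cons)+7=a.

jykza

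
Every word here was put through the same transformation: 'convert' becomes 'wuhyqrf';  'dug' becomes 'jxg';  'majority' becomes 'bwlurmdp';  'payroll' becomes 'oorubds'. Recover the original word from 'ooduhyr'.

overall

The output letters match the input read backwards, each shifted +3: convert reversed is trevnoc. Read the word backwards and shift each letter +3.
Undoing it on ooduhyr: shift back: o−3=l, o−3=l, d−3=a, u−3=r, h−3=e, y−3=v, r−3=o → llarevo; then reverse → overall.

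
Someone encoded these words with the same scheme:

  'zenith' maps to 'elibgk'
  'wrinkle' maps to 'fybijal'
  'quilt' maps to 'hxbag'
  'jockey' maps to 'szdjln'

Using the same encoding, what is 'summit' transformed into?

z(25)→e(4) and e(4)→l(11) fit y≡17x+21 (mod 26); the inverse of 17 mod 26 is 23. This is an affine cipher: with a=0,…,z=25, each position x becomes (17x+21) mod 26.
Applying it to summit: s(18)→17·18+21≡15=p; u(20)→17·20+21≡23=x; m(12)→17·12+21≡17=r; m(12)→17·12+21≡17=r; i(8)→17·8+21≡1=b; t(19)→17·19+21≡6=g (all mod 26).

pxrrbg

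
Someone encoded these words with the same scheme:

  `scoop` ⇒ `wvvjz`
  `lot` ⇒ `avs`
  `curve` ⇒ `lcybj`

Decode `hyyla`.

terra

The output letters match the input read backwards, each shifted +7: scoop reversed is poocs. The word is reversed, then every letter is shifted forward by 7.
Reversing it on hyyla: shift back: h−7=a, y−7=r, y−7=r, l−7=e, a−7=t → arret; then reverse → terra.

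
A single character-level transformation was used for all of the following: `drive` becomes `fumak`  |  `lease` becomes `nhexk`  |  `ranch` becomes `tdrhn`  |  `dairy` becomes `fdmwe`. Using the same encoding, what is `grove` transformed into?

The shift increases by 1 at each position, starting from +2: 2, 3, 4, ….
On grove: g+2=i, r+3=u, o+4=s, v+5=a, e+6=k.

iusak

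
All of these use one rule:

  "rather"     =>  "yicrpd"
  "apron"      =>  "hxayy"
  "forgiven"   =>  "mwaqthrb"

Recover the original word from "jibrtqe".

The shift increases by 1 at each position, starting from +7: 7, 8, 9, ….
Decoding jibrtqe: j−7=c, i−8=a, b−9=s, r−10=h, t−11=i, q−12=e, e−13=r.

cashier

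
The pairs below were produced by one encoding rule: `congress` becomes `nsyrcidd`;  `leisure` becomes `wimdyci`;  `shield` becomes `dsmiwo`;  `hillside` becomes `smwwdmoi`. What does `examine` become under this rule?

iiexmyi

The shift depends on letter class: consonant c→n is +11, but vowel o→s is +4. Vowels shift forward by 4 and consonants shift forward by 11.
On examine: e(vowel)+4=i, x(cons)+11=i, a(vowel)+4=e, m(cons)+11=x, i(vowel)+4=m, n(cons)+11=y, e(vowel)+4=i.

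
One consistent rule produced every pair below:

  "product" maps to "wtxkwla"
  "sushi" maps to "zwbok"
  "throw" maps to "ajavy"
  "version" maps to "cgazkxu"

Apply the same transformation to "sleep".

It's a Vigenère-style cipher with numeric key [7,2,9]: position i shifts by key[i mod 3].
On sleep: s+7=z, l+2=n, e+9=n, e+7=l, p+2=r.

znnlr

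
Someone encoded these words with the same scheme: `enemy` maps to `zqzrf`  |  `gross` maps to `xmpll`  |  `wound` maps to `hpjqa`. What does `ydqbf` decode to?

This is an affine cipher: with a=0,…,z=25, each position x becomes (25x+3) mod 26.
Decoding ydqbf: y(24)→25·(24−3)≡5=f; d(3)→25·(3−3)≡0=a; q(16)→25·(16−3)≡13=n; b(1)→25·(1−3)≡2=c; f(5)→25·(5−3)≡24=y (all mod 26).

fancy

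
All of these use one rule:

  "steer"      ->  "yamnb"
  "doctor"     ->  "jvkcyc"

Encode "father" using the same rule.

In steer: s→y is +6, t→a is +7, e→m is +8, e→n is +9 — the shift increases by 1 each position. Letter i (0-indexed) is shifted by i+6, so successive shifts are 6, 7, 8, ….
On father: f+6=l, a+7=h, t+8=b, h+9=q, e+10=o, r+11=c.

lhbqoc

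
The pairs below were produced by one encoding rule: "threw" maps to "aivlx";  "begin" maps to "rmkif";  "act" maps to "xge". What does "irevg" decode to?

Two steps: reverse the string, then apply a Caesar shift of +4.
Decoding irevg: shift back: i−4=e, r−4=n, e−4=a, v−4=r, g−4=c → enarc; then reverse → crane.

crane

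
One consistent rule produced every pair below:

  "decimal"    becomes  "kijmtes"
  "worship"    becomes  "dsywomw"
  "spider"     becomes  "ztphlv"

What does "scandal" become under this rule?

zghrkes

Shifts by position in decimal: pos 0: d→k (+7), pos 1: e→i (+4), pos 2: c→j (+7), pos 3: i→m (+4) — repeating every 2. A repeating key of period 2 is used — shifts +7, +4 over and over.
For scandal: s+7=z, c+4=g, a+7=h, n+4=r, d+7=k, a+4=e, l+7=s.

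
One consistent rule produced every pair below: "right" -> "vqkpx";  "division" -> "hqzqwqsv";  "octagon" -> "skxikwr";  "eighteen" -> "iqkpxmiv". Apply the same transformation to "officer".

snjqgmv

The shifts repeat in a cycle of length 2: positions 0,1,… shift by +4, +8, then the pattern repeats.
Applying it to officer: o+4=s, f+8=n, f+4=j, i+8=q, c+4=g, e+8=m, r+4=v.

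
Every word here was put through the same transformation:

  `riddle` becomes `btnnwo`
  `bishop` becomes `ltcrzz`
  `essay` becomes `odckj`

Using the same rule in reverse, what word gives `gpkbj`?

Shifts by position in riddle: pos 0: r→b (+10), pos 1: i→t (+11), pos 2: d→n (+10), pos 3: d→n (+10), pos 4: l→w (+11), pos 5: e→o (+10) — repeating every 3. The shifts repeat in a cycle of length 3: positions 0,1,… shift by +10, +11, +10, then the pattern repeats.
Reversing it on gpkbj: g−10=w, p−11=e, k−10=a, b−10=r, j−11=y.

weary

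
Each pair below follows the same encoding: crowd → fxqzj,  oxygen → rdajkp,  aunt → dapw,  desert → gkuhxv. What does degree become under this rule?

gkiukg

A repeating key of period 3 is used — shifts +3, +6, +2 over and over.
For degree: d+3=g, e+6=k, g+2=i, r+3=u, e+6=k, e+2=g.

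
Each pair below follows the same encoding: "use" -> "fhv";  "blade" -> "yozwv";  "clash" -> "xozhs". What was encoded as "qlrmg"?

Each pair mirrors across the alphabet (u↔f, s↔h, e↔v): positions sum to 25. Letters are reflected about the middle of the alphabet (position → 25−position): Atbash.
Reversing it on qlrmg: q↔j, l↔o, r↔i, m↔n, g↔t.

joint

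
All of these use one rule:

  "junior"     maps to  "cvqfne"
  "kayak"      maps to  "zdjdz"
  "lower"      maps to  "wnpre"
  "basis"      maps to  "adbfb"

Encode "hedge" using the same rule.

irulr

j(9)→c(2) and u(20)→v(21) fit y≡23x+3 (mod 26); the inverse of 23 mod 26 is 17. This is an affine cipher: with a=0,…,z=25, each position x becomes (23x+3) mod 26.
Applying it to hedge: h(7)→23·7+3≡8=i; e(4)→23·4+3≡17=r; d(3)→23·3+3≡20=u; g(6)→23·6+3≡11=l; e(4)→23·4+3≡17=r (all mod 26).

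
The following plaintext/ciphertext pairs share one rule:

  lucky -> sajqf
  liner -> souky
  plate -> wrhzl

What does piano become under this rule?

The shifts repeat in a cycle of length 2: positions 0,1,… shift by +7, +6, then the pattern repeats.
For piano: p+7=w, i+6=o, a+7=h, n+6=t, o+7=v.

wohtv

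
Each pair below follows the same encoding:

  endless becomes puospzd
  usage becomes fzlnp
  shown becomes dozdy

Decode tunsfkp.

Shifts by position in endless: pos 0: e→p (+11), pos 1: n→u (+7), pos 2: d→o (+11), pos 3: l→s (+7) — repeating every 2. It's a Vigenère-style cipher with numeric key [11,7]: position i shifts by key[i mod 2].
Undoing it on tunsfkp: t−11=i, u−7=n, n−11=c, s−7=l, f−11=u, k−7=d, p−11=e.

include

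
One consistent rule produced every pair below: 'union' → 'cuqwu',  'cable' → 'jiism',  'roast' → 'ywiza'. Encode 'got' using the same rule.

The rule splits by letter class: vowels +8, consonants +7.
Applying it to got: g(cons)+7=n, o(vowel)+8=w, t(cons)+7=a.

nwa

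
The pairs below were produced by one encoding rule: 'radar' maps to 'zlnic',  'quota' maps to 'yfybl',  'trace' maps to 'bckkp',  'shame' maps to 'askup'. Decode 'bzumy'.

token

Shifts by position in radar: pos 0: r→z (+8), pos 1: a→l (+11), pos 2: d→n (+10), pos 3: a→i (+8), pos 4: r→c (+11) — repeating every 3. A repeating key of period 3 is used — shifts +8, +11, +10 over and over.
Decoding bzumy: b−8=t, z−11=o, u−10=k, m−8=e, y−11=n.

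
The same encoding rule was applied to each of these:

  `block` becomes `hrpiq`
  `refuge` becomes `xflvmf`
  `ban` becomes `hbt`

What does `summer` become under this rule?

yvssfx

The shift depends on letter class: consonant b→h is +6, but vowel o→p is +1. Two shifts are in play — +1 for a/e/i/o/u, +6 for every other letter.
Applying it to summer: s(cons)+6=y, u(vowel)+1=v, m(cons)+6=s, m(cons)+6=s, e(vowel)+1=f, r(cons)+6=x.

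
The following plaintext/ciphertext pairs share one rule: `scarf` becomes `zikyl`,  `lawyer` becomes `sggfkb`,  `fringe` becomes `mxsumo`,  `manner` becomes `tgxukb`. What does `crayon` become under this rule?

A repeating key of period 3 is used — shifts +7, +6, +10 over and over.
For crayon: c+7=j, r+6=x, a+10=k, y+7=f, o+6=u, n+10=x.

jxkfux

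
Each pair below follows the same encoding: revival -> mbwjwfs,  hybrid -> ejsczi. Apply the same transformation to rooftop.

qpugpps

The output letters match the input read backwards, each shifted +1: revival reversed is laviver. The word is reversed, then every letter is shifted forward by 1.
For rooftop: reverse → potfoor; then shift: p+1=q, o+1=p, t+1=u, f+1=g, o+1=p, o+1=p, r+1=s.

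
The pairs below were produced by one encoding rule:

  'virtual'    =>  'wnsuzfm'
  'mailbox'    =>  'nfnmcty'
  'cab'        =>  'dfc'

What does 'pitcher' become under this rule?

qnudijs

The shift depends on letter class: consonant v→w is +1, but vowel i→n is +5. The rule splits by letter class: vowels +5, consonants +1.
For pitcher: p(cons)+1=q, i(vowel)+5=n, t(cons)+1=u, c(cons)+1=d, h(cons)+1=i, e(vowel)+5=j, r(cons)+1=s.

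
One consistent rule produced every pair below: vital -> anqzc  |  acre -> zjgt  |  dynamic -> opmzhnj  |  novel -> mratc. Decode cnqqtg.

Treating letters as 0–25, the rule is x ↦ 5x + 25 (mod 26).
Decoding cnqqtg: c(2)→21·(2−25)≡11=l; n(13)→21·(13−25)≡8=i; q(16)→21·(16−25)≡19=t; q(16)→21·(16−25)≡19=t; t(19)→21·(19−25)≡4=e; g(6)→21·(6−25)≡17=r (all mod 26).

litter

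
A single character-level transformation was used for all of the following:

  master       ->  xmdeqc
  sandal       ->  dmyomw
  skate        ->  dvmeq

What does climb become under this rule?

The shift depends on letter class: consonant m→x is +11, but vowel a→m is +12. The rule splits by letter class: vowels +12, consonants +11.
Applying it to climb: c(cons)+11=n, l(cons)+11=w, i(vowel)+12=u, m(cons)+11=x, b(cons)+11=m.

nwuxm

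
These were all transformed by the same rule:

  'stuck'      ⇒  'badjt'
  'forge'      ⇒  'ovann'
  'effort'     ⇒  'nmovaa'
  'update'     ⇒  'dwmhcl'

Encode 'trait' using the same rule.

Shifts by position in stuck: pos 0: s→b (+9), pos 1: t→a (+7), pos 2: u→d (+9), pos 3: c→j (+7) — repeating every 2. It's a Vigenère-style cipher with numeric key [9,7]: position i shifts by key[i mod 2].
For trait: t+9=c, r+7=y, a+9=j, i+7=p, t+9=c.

cyjpc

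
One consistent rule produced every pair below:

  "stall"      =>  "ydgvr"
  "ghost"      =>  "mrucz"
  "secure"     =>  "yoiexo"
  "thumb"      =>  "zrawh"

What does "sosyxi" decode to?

memory

The shifts repeat in a cycle of length 2: positions 0,1,… shift by +6, +10, then the pattern repeats.
Decoding sosyxi: s−6=m, o−10=e, s−6=m, y−10=o, x−6=r, i−10=y.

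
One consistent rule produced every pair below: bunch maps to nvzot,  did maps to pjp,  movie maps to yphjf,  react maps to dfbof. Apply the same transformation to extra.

fjfdb

The shift depends on letter class: consonant b→n is +12, but vowel u→v is +1. Vowels shift forward by 1 and consonants shift forward by 12.
Applying it to extra: e(vowel)+1=f, x(cons)+12=j, t(cons)+12=f, r(cons)+12=d, a(vowel)+1=b.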